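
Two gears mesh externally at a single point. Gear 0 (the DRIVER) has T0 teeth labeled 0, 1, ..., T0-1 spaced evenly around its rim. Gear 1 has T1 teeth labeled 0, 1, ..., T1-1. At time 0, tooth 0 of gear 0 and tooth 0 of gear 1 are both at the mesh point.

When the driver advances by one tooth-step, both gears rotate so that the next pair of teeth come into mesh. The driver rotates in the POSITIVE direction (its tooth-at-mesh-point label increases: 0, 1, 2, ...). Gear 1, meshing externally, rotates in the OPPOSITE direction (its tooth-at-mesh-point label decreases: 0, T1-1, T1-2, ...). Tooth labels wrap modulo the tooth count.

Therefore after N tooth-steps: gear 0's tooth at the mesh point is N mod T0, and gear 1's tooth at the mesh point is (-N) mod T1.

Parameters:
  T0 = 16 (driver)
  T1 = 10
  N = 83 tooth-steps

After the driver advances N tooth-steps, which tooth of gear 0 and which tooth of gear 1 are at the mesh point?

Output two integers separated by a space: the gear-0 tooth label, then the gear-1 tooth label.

Answer: 3 7

Derivation:
Gear 0 (driver, T0=16): tooth at mesh = N mod T0
  83 = 5 * 16 + 3, so 83 mod 16 = 3
  gear 0 tooth = 3
Gear 1 (driven, T1=10): tooth at mesh = (-N) mod T1
  83 = 8 * 10 + 3, so 83 mod 10 = 3
  (-83) mod 10 = (-3) mod 10 = 10 - 3 = 7
Mesh after 83 steps: gear-0 tooth 3 meets gear-1 tooth 7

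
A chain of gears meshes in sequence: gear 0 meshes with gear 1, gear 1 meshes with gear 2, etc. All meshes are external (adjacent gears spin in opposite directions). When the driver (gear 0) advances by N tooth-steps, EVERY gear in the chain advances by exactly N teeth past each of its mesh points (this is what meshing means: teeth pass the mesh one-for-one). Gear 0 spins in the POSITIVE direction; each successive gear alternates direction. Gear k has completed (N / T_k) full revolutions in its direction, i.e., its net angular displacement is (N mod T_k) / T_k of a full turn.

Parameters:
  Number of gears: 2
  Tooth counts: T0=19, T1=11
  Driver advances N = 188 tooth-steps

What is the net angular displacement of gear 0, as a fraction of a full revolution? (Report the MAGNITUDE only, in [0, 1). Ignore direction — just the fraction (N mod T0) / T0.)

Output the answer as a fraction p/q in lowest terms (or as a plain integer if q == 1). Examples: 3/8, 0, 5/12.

Chain of 2 gears, tooth counts: [19, 11]
  gear 0: T0=19, direction=positive, advance = 188 mod 19 = 17 teeth = 17/19 turn
  gear 1: T1=11, direction=negative, advance = 188 mod 11 = 1 teeth = 1/11 turn
Gear 0: 188 mod 19 = 17
Fraction = 17 / 19 = 17/19 (gcd(17,19)=1) = 17/19

Answer: 17/19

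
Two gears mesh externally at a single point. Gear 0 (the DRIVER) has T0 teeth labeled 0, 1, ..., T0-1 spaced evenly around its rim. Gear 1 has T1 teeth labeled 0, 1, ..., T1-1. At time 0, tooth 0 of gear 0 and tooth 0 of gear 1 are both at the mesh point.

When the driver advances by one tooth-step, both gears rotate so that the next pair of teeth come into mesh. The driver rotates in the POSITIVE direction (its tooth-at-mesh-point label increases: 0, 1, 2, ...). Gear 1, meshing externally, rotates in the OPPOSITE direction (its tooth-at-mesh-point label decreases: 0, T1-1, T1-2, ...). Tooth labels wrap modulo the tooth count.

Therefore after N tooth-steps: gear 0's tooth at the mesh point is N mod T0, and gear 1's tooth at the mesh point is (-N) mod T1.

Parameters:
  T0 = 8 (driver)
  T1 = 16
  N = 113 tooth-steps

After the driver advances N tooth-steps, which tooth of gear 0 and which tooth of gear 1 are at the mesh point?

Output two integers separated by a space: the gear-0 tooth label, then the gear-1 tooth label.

Answer: 1 15

Derivation:
Gear 0 (driver, T0=8): tooth at mesh = N mod T0
  113 = 14 * 8 + 1, so 113 mod 8 = 1
  gear 0 tooth = 1
Gear 1 (driven, T1=16): tooth at mesh = (-N) mod T1
  113 = 7 * 16 + 1, so 113 mod 16 = 1
  (-113) mod 16 = (-1) mod 16 = 16 - 1 = 15
Mesh after 113 steps: gear-0 tooth 1 meets gear-1 tooth 15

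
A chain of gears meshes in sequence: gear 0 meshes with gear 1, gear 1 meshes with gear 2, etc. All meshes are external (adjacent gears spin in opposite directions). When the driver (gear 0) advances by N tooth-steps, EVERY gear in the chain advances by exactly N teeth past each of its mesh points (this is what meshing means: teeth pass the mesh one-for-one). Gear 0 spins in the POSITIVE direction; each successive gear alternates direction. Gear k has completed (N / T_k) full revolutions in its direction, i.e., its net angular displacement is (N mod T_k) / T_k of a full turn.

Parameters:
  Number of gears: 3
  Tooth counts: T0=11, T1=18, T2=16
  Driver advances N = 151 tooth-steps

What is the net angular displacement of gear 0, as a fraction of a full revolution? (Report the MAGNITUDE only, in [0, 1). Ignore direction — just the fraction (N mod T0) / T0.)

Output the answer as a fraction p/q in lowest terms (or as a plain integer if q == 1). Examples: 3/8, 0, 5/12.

Chain of 3 gears, tooth counts: [11, 18, 16]
  gear 0: T0=11, direction=positive, advance = 151 mod 11 = 8 teeth = 8/11 turn
  gear 1: T1=18, direction=negative, advance = 151 mod 18 = 7 teeth = 7/18 turn
  gear 2: T2=16, direction=positive, advance = 151 mod 16 = 7 teeth = 7/16 turn
Gear 0: 151 mod 11 = 8
Fraction = 8 / 11 = 8/11 (gcd(8,11)=1) = 8/11

Answer: 8/11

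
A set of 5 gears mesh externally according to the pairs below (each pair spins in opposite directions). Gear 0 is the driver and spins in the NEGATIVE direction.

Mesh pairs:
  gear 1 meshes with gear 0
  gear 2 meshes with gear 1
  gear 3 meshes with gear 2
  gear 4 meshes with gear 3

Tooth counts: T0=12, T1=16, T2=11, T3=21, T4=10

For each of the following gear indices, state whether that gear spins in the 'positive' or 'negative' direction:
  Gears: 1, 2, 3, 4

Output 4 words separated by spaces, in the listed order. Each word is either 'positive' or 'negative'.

Answer: positive negative positive negative

Derivation:
Gear 0 (driver): negative (depth 0)
  gear 1: meshes with gear 0 -> depth 1 -> positive (opposite of gear 0)
  gear 2: meshes with gear 1 -> depth 2 -> negative (opposite of gear 1)
  gear 3: meshes with gear 2 -> depth 3 -> positive (opposite of gear 2)
  gear 4: meshes with gear 3 -> depth 4 -> negative (opposite of gear 3)
Queried indices 1, 2, 3, 4 -> positive, negative, positive, negative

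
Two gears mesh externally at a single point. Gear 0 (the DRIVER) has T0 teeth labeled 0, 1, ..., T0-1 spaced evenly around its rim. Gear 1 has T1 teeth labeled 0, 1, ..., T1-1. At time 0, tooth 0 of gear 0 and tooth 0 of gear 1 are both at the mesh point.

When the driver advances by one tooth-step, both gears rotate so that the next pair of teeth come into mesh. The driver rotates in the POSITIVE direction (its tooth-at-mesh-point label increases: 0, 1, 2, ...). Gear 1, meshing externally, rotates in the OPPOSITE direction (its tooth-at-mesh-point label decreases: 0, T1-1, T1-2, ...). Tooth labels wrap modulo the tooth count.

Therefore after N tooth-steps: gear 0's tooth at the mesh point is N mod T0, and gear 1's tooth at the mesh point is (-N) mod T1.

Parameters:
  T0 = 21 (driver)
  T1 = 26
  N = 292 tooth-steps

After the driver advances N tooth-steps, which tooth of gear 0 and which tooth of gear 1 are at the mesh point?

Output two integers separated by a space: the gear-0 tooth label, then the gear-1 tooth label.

Gear 0 (driver, T0=21): tooth at mesh = N mod T0
  292 = 13 * 21 + 19, so 292 mod 21 = 19
  gear 0 tooth = 19
Gear 1 (driven, T1=26): tooth at mesh = (-N) mod T1
  292 = 11 * 26 + 6, so 292 mod 26 = 6
  (-292) mod 26 = (-6) mod 26 = 26 - 6 = 20
Mesh after 292 steps: gear-0 tooth 19 meets gear-1 tooth 20

Answer: 19 20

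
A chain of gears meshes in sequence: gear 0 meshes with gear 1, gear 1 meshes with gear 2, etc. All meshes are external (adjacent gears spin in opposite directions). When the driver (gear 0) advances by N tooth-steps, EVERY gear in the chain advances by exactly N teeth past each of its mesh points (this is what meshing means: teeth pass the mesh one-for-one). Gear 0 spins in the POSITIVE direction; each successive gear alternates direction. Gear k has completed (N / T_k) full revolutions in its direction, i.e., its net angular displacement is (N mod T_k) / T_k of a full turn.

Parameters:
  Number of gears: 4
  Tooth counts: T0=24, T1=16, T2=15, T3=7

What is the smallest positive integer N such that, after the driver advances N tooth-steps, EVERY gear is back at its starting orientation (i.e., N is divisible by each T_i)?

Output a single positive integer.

Answer: 1680

Derivation:
Gear k returns to start when N is a multiple of T_k.
All gears at start simultaneously when N is a common multiple of [24, 16, 15, 7]; the smallest such N is lcm(24, 16, 15, 7).
Start: lcm = T0 = 24
Fold in T1=16: gcd(24, 16) = 8; lcm(24, 16) = 24 * 16 / 8 = 384 / 8 = 48
Fold in T2=15: gcd(48, 15) = 3; lcm(48, 15) = 48 * 15 / 3 = 720 / 3 = 240
Fold in T3=7: gcd(240, 7) = 1; lcm(240, 7) = 240 * 7 / 1 = 1680 / 1 = 1680
Full cycle length = 1680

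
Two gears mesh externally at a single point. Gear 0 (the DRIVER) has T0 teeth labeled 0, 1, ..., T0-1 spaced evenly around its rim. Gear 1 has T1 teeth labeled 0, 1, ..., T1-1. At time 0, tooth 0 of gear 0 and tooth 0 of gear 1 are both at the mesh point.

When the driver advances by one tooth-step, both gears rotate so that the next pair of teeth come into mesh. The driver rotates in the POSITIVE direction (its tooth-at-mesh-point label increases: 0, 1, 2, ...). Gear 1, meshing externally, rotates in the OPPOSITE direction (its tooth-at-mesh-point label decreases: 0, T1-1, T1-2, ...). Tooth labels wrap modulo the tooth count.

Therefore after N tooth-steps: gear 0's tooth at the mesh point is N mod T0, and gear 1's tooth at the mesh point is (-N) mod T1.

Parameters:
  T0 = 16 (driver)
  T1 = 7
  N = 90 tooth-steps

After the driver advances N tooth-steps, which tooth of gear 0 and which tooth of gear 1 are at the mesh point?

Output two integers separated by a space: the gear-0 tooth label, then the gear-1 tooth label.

Answer: 10 1

Derivation:
Gear 0 (driver, T0=16): tooth at mesh = N mod T0
  90 = 5 * 16 + 10, so 90 mod 16 = 10
  gear 0 tooth = 10
Gear 1 (driven, T1=7): tooth at mesh = (-N) mod T1
  90 = 12 * 7 + 6, so 90 mod 7 = 6
  (-90) mod 7 = (-6) mod 7 = 7 - 6 = 1
Mesh after 90 steps: gear-0 tooth 10 meets gear-1 tooth 1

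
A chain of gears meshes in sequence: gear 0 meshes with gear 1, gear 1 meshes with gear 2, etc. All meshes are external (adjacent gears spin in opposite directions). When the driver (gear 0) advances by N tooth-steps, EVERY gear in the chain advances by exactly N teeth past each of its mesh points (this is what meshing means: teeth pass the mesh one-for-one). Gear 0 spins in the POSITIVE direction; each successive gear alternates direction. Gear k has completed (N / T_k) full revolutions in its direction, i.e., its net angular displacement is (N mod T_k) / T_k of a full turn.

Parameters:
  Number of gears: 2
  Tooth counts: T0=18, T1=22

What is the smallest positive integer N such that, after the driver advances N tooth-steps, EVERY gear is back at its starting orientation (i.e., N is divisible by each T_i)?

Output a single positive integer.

Gear k returns to start when N is a multiple of T_k.
All gears at start simultaneously when N is a common multiple of [18, 22]; the smallest such N is lcm(18, 22).
Start: lcm = T0 = 18
Fold in T1=22: gcd(18, 22) = 2; lcm(18, 22) = 18 * 22 / 2 = 396 / 2 = 198
Full cycle length = 198

Answer: 198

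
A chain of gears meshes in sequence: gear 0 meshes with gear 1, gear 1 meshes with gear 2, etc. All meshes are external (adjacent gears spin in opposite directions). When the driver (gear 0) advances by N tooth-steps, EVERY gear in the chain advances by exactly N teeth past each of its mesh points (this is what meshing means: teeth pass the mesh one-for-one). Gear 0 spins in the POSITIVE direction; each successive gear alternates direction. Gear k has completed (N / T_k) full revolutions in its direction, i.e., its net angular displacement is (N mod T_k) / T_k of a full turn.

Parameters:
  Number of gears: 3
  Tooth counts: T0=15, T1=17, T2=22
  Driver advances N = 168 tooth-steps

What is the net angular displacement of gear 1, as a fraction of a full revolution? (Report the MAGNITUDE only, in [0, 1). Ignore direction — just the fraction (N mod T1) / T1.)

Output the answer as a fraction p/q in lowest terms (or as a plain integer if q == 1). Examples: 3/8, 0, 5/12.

Chain of 3 gears, tooth counts: [15, 17, 22]
  gear 0: T0=15, direction=positive, advance = 168 mod 15 = 3 teeth = 3/15 turn
  gear 1: T1=17, direction=negative, advance = 168 mod 17 = 15 teeth = 15/17 turn
  gear 2: T2=22, direction=positive, advance = 168 mod 22 = 14 teeth = 14/22 turn
Gear 1: 168 mod 17 = 15
Fraction = 15 / 17 = 15/17 (gcd(15,17)=1) = 15/17

Answer: 15/17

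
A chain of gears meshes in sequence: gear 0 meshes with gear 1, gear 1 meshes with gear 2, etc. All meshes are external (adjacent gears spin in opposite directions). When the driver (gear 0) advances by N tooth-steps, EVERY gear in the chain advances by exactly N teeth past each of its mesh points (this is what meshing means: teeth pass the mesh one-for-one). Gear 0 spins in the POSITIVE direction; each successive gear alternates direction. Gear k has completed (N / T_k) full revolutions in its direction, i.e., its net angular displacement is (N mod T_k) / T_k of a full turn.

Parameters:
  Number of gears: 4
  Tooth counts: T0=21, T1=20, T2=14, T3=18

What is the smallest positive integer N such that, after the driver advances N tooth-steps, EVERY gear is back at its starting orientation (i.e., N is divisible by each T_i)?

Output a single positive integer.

Answer: 1260

Derivation:
Gear k returns to start when N is a multiple of T_k.
All gears at start simultaneously when N is a common multiple of [21, 20, 14, 18]; the smallest such N is lcm(21, 20, 14, 18).
Start: lcm = T0 = 21
Fold in T1=20: gcd(21, 20) = 1; lcm(21, 20) = 21 * 20 / 1 = 420 / 1 = 420
Fold in T2=14: gcd(420, 14) = 14; lcm(420, 14) = 420 * 14 / 14 = 5880 / 14 = 420
Fold in T3=18: gcd(420, 18) = 6; lcm(420, 18) = 420 * 18 / 6 = 7560 / 6 = 1260
Full cycle length = 1260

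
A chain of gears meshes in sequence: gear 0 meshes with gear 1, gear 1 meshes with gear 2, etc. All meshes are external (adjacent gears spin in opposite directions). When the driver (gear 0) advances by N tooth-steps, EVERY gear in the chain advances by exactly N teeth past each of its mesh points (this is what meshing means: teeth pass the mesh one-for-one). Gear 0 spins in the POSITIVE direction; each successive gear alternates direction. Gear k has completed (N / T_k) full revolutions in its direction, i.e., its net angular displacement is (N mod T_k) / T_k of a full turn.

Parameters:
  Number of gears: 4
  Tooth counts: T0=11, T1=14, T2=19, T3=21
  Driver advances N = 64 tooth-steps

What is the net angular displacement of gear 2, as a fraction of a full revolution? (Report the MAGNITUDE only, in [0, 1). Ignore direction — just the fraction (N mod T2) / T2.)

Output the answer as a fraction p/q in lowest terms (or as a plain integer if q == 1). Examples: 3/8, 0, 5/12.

Answer: 7/19

Derivation:
Chain of 4 gears, tooth counts: [11, 14, 19, 21]
  gear 0: T0=11, direction=positive, advance = 64 mod 11 = 9 teeth = 9/11 turn
  gear 1: T1=14, direction=negative, advance = 64 mod 14 = 8 teeth = 8/14 turn
  gear 2: T2=19, direction=positive, advance = 64 mod 19 = 7 teeth = 7/19 turn
  gear 3: T3=21, direction=negative, advance = 64 mod 21 = 1 teeth = 1/21 turn
Gear 2: 64 mod 19 = 7
Fraction = 7 / 19 = 7/19 (gcd(7,19)=1) = 7/19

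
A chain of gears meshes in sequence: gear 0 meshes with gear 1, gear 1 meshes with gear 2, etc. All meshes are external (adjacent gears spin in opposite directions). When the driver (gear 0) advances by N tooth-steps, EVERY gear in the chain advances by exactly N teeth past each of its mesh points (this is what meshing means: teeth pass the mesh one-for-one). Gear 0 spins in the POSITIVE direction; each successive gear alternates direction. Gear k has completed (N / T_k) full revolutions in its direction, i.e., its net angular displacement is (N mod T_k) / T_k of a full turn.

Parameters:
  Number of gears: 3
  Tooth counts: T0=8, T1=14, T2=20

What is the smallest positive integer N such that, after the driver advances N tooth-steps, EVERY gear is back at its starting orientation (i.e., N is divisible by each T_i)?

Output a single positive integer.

Answer: 280

Derivation:
Gear k returns to start when N is a multiple of T_k.
All gears at start simultaneously when N is a common multiple of [8, 14, 20]; the smallest such N is lcm(8, 14, 20).
Start: lcm = T0 = 8
Fold in T1=14: gcd(8, 14) = 2; lcm(8, 14) = 8 * 14 / 2 = 112 / 2 = 56
Fold in T2=20: gcd(56, 20) = 4; lcm(56, 20) = 56 * 20 / 4 = 1120 / 4 = 280
Full cycle length = 280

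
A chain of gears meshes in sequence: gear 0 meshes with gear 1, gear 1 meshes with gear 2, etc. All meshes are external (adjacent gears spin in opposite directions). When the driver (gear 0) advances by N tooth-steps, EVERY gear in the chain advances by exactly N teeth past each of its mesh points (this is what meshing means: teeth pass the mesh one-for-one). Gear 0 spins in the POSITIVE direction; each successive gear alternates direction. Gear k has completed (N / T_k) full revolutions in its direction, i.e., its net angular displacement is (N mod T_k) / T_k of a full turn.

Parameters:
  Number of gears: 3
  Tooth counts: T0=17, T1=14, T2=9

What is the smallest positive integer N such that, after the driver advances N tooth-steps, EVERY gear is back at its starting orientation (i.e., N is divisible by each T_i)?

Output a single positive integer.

Answer: 2142

Derivation:
Gear k returns to start when N is a multiple of T_k.
All gears at start simultaneously when N is a common multiple of [17, 14, 9]; the smallest such N is lcm(17, 14, 9).
Start: lcm = T0 = 17
Fold in T1=14: gcd(17, 14) = 1; lcm(17, 14) = 17 * 14 / 1 = 238 / 1 = 238
Fold in T2=9: gcd(238, 9) = 1; lcm(238, 9) = 238 * 9 / 1 = 2142 / 1 = 2142
Full cycle length = 2142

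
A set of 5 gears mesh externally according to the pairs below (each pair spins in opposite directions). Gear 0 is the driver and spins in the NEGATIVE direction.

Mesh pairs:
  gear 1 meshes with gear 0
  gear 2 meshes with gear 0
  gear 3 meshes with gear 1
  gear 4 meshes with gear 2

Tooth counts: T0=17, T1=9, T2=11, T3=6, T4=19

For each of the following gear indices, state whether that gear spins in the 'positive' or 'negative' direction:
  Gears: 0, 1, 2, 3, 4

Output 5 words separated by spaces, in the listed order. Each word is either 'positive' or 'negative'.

Gear 0 (driver): negative (depth 0)
  gear 1: meshes with gear 0 -> depth 1 -> positive (opposite of gear 0)
  gear 2: meshes with gear 0 -> depth 1 -> positive (opposite of gear 0)
  gear 3: meshes with gear 1 -> depth 2 -> negative (opposite of gear 1)
  gear 4: meshes with gear 2 -> depth 2 -> negative (opposite of gear 2)
Queried indices 0, 1, 2, 3, 4 -> negative, positive, positive, negative, negative

Answer: negative positive positive negative negative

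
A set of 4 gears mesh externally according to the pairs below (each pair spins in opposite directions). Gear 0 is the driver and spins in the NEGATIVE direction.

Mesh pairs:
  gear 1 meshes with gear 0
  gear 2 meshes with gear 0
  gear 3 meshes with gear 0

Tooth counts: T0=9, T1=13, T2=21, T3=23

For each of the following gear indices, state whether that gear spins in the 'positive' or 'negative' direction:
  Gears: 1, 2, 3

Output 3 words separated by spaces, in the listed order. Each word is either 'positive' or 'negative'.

Answer: positive positive positive

Derivation:
Gear 0 (driver): negative (depth 0)
  gear 1: meshes with gear 0 -> depth 1 -> positive (opposite of gear 0)
  gear 2: meshes with gear 0 -> depth 1 -> positive (opposite of gear 0)
  gear 3: meshes with gear 0 -> depth 1 -> positive (opposite of gear 0)
Queried indices 1, 2, 3 -> positive, positive, positive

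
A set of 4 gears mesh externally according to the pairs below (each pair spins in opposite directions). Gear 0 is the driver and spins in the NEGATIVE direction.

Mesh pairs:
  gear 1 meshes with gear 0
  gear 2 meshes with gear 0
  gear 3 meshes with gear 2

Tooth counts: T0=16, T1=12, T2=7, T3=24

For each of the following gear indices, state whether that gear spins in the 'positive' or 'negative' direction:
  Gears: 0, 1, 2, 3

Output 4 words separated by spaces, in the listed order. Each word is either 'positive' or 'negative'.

Answer: negative positive positive negative

Derivation:
Gear 0 (driver): negative (depth 0)
  gear 1: meshes with gear 0 -> depth 1 -> positive (opposite of gear 0)
  gear 2: meshes with gear 0 -> depth 1 -> positive (opposite of gear 0)
  gear 3: meshes with gear 2 -> depth 2 -> negative (opposite of gear 2)
Queried indices 0, 1, 2, 3 -> negative, positive, positive, negative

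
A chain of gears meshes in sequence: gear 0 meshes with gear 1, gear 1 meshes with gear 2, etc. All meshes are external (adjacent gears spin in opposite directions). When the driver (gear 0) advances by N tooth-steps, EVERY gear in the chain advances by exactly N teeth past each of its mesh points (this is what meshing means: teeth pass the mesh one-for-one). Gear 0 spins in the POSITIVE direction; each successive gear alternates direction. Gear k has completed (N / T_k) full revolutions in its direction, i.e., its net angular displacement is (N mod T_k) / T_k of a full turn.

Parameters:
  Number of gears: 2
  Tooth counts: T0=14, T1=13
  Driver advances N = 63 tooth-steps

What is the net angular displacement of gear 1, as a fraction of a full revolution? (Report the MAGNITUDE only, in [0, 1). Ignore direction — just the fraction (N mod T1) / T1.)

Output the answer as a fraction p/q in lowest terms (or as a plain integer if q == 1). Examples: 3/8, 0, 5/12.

Chain of 2 gears, tooth counts: [14, 13]
  gear 0: T0=14, direction=positive, advance = 63 mod 14 = 7 teeth = 7/14 turn
  gear 1: T1=13, direction=negative, advance = 63 mod 13 = 11 teeth = 11/13 turn
Gear 1: 63 mod 13 = 11
Fraction = 11 / 13 = 11/13 (gcd(11,13)=1) = 11/13

Answer: 11/13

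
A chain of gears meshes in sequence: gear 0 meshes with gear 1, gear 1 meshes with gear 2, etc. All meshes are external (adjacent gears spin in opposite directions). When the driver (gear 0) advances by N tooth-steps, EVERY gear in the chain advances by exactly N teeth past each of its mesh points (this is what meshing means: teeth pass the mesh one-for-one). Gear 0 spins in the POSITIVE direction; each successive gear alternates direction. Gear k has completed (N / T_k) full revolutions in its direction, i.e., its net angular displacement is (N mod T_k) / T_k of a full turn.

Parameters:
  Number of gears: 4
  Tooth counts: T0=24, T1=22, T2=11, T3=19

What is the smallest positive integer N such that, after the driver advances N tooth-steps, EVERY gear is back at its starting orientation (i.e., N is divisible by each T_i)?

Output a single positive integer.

Gear k returns to start when N is a multiple of T_k.
All gears at start simultaneously when N is a common multiple of [24, 22, 11, 19]; the smallest such N is lcm(24, 22, 11, 19).
Start: lcm = T0 = 24
Fold in T1=22: gcd(24, 22) = 2; lcm(24, 22) = 24 * 22 / 2 = 528 / 2 = 264
Fold in T2=11: gcd(264, 11) = 11; lcm(264, 11) = 264 * 11 / 11 = 2904 / 11 = 264
Fold in T3=19: gcd(264, 19) = 1; lcm(264, 19) = 264 * 19 / 1 = 5016 / 1 = 5016
Full cycle length = 5016

Answer: 5016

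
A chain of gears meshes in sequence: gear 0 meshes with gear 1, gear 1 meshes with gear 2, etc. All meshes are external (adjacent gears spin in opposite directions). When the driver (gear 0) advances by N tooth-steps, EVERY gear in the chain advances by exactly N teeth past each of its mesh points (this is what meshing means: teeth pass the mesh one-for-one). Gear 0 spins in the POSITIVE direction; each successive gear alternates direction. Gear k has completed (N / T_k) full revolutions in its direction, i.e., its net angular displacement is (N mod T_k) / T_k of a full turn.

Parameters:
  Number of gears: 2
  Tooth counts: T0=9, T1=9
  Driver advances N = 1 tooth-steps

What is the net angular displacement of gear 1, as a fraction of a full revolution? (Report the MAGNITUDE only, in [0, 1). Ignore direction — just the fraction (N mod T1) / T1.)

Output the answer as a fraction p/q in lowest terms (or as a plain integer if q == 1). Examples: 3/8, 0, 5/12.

Answer: 1/9

Derivation:
Chain of 2 gears, tooth counts: [9, 9]
  gear 0: T0=9, direction=positive, advance = 1 mod 9 = 1 teeth = 1/9 turn
  gear 1: T1=9, direction=negative, advance = 1 mod 9 = 1 teeth = 1/9 turn
Gear 1: 1 mod 9 = 1
Fraction = 1 / 9 = 1/9 (gcd(1,9)=1) = 1/9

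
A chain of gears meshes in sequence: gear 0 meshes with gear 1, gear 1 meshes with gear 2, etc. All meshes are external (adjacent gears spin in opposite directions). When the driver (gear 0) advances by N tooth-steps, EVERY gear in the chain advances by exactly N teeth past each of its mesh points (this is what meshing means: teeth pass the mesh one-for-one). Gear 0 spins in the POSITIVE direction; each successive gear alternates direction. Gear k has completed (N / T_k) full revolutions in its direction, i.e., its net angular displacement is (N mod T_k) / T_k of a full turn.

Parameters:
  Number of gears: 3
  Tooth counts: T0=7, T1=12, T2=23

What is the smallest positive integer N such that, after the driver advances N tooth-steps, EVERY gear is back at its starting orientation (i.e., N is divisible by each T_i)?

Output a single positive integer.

Gear k returns to start when N is a multiple of T_k.
All gears at start simultaneously when N is a common multiple of [7, 12, 23]; the smallest such N is lcm(7, 12, 23).
Start: lcm = T0 = 7
Fold in T1=12: gcd(7, 12) = 1; lcm(7, 12) = 7 * 12 / 1 = 84 / 1 = 84
Fold in T2=23: gcd(84, 23) = 1; lcm(84, 23) = 84 * 23 / 1 = 1932 / 1 = 1932
Full cycle length = 1932

Answer: 1932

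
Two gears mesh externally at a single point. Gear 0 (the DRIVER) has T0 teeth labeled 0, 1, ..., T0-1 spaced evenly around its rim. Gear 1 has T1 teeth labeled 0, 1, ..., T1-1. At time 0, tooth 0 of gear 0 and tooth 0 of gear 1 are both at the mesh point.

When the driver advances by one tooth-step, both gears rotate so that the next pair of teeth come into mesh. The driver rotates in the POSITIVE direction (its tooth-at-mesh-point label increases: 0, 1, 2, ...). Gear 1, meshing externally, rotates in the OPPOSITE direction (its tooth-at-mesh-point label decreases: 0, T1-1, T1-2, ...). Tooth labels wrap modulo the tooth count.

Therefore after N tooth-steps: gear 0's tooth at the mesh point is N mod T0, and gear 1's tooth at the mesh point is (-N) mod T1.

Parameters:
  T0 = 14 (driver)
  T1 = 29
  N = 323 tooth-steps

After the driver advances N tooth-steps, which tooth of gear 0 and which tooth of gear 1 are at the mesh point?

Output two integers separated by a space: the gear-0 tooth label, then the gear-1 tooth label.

Answer: 1 25

Derivation:
Gear 0 (driver, T0=14): tooth at mesh = N mod T0
  323 = 23 * 14 + 1, so 323 mod 14 = 1
  gear 0 tooth = 1
Gear 1 (driven, T1=29): tooth at mesh = (-N) mod T1
  323 = 11 * 29 + 4, so 323 mod 29 = 4
  (-323) mod 29 = (-4) mod 29 = 29 - 4 = 25
Mesh after 323 steps: gear-0 tooth 1 meets gear-1 tooth 25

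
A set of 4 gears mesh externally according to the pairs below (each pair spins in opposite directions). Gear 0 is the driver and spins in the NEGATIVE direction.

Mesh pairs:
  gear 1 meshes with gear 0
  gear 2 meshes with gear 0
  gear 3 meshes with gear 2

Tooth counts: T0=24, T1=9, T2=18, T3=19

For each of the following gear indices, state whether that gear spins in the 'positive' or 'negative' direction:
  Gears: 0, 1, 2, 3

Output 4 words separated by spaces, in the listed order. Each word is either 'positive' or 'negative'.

Answer: negative positive positive negative

Derivation:
Gear 0 (driver): negative (depth 0)
  gear 1: meshes with gear 0 -> depth 1 -> positive (opposite of gear 0)
  gear 2: meshes with gear 0 -> depth 1 -> positive (opposite of gear 0)
  gear 3: meshes with gear 2 -> depth 2 -> negative (opposite of gear 2)
Queried indices 0, 1, 2, 3 -> negative, positive, positive, negative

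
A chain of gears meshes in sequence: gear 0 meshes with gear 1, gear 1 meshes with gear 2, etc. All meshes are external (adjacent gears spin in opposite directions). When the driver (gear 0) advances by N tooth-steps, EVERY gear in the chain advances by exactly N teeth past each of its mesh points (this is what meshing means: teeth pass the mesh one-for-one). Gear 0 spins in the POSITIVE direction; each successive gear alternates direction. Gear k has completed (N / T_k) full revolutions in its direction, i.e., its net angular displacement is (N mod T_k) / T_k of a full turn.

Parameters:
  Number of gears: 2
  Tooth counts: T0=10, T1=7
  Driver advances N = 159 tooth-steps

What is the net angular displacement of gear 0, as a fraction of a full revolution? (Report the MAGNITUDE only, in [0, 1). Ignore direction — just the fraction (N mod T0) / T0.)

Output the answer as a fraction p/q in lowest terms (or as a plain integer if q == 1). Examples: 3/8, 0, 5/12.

Answer: 9/10

Derivation:
Chain of 2 gears, tooth counts: [10, 7]
  gear 0: T0=10, direction=positive, advance = 159 mod 10 = 9 teeth = 9/10 turn
  gear 1: T1=7, direction=negative, advance = 159 mod 7 = 5 teeth = 5/7 turn
Gear 0: 159 mod 10 = 9
Fraction = 9 / 10 = 9/10 (gcd(9,10)=1) = 9/10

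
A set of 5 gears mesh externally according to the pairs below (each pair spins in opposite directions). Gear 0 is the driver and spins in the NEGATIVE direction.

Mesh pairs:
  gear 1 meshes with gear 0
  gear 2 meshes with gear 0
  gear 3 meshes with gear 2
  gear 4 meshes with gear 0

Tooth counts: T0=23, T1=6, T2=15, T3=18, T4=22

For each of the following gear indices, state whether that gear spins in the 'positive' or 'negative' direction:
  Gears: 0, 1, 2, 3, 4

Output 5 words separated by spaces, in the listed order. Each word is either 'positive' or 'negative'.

Gear 0 (driver): negative (depth 0)
  gear 1: meshes with gear 0 -> depth 1 -> positive (opposite of gear 0)
  gear 2: meshes with gear 0 -> depth 1 -> positive (opposite of gear 0)
  gear 3: meshes with gear 2 -> depth 2 -> negative (opposite of gear 2)
  gear 4: meshes with gear 0 -> depth 1 -> positive (opposite of gear 0)
Queried indices 0, 1, 2, 3, 4 -> negative, positive, positive, negative, positive

Answer: negative positive positive negative positive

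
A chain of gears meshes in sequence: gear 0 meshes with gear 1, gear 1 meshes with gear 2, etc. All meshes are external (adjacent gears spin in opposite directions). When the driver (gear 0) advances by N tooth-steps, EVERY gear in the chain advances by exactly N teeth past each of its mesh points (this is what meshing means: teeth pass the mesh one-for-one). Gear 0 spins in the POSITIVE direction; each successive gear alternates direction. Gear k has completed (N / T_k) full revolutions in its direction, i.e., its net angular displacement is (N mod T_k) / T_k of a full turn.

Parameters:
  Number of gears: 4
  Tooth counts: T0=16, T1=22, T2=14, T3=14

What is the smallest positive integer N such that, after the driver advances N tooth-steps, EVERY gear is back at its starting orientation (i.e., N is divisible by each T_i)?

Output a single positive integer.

Answer: 1232

Derivation:
Gear k returns to start when N is a multiple of T_k.
All gears at start simultaneously when N is a common multiple of [16, 22, 14, 14]; the smallest such N is lcm(16, 22, 14, 14).
Start: lcm = T0 = 16
Fold in T1=22: gcd(16, 22) = 2; lcm(16, 22) = 16 * 22 / 2 = 352 / 2 = 176
Fold in T2=14: gcd(176, 14) = 2; lcm(176, 14) = 176 * 14 / 2 = 2464 / 2 = 1232
Fold in T3=14: gcd(1232, 14) = 14; lcm(1232, 14) = 1232 * 14 / 14 = 17248 / 14 = 1232
Full cycle length = 1232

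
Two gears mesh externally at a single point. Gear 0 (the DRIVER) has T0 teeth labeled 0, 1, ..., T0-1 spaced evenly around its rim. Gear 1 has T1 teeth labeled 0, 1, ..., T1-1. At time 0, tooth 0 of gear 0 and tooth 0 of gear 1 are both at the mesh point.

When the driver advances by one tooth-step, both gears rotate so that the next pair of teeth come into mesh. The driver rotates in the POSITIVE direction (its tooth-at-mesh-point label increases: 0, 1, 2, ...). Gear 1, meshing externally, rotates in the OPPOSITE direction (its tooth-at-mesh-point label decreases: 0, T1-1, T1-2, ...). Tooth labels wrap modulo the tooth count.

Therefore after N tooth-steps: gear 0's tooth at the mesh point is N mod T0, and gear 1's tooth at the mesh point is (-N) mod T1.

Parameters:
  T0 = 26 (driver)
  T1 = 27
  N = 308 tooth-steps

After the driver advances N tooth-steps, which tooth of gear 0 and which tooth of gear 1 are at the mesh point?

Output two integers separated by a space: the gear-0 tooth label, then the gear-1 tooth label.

Gear 0 (driver, T0=26): tooth at mesh = N mod T0
  308 = 11 * 26 + 22, so 308 mod 26 = 22
  gear 0 tooth = 22
Gear 1 (driven, T1=27): tooth at mesh = (-N) mod T1
  308 = 11 * 27 + 11, so 308 mod 27 = 11
  (-308) mod 27 = (-11) mod 27 = 27 - 11 = 16
Mesh after 308 steps: gear-0 tooth 22 meets gear-1 tooth 16

Answer: 22 16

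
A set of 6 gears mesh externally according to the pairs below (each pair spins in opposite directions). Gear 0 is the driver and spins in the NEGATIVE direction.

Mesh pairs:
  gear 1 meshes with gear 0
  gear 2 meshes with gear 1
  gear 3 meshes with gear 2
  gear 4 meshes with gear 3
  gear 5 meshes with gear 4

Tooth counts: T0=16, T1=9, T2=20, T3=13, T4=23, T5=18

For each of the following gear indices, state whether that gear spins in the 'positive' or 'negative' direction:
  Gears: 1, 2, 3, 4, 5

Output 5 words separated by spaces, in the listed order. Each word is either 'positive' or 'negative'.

Gear 0 (driver): negative (depth 0)
  gear 1: meshes with gear 0 -> depth 1 -> positive (opposite of gear 0)
  gear 2: meshes with gear 1 -> depth 2 -> negative (opposite of gear 1)
  gear 3: meshes with gear 2 -> depth 3 -> positive (opposite of gear 2)
  gear 4: meshes with gear 3 -> depth 4 -> negative (opposite of gear 3)
  gear 5: meshes with gear 4 -> depth 5 -> positive (opposite of gear 4)
Queried indices 1, 2, 3, 4, 5 -> positive, negative, positive, negative, positive

Answer: positive negative positive negative positive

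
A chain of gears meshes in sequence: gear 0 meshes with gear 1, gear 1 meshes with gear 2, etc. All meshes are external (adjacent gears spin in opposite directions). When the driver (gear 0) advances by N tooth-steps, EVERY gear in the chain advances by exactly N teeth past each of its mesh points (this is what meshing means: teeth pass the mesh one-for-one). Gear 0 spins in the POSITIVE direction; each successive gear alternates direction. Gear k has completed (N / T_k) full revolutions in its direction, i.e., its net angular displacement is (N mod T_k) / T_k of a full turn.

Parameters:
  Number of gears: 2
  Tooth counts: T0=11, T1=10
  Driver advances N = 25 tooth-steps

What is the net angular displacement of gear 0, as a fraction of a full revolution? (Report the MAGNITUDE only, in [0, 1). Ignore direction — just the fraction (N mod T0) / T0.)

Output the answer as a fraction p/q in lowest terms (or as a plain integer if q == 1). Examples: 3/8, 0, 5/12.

Answer: 3/11

Derivation:
Chain of 2 gears, tooth counts: [11, 10]
  gear 0: T0=11, direction=positive, advance = 25 mod 11 = 3 teeth = 3/11 turn
  gear 1: T1=10, direction=negative, advance = 25 mod 10 = 5 teeth = 5/10 turn
Gear 0: 25 mod 11 = 3
Fraction = 3 / 11 = 3/11 (gcd(3,11)=1) = 3/11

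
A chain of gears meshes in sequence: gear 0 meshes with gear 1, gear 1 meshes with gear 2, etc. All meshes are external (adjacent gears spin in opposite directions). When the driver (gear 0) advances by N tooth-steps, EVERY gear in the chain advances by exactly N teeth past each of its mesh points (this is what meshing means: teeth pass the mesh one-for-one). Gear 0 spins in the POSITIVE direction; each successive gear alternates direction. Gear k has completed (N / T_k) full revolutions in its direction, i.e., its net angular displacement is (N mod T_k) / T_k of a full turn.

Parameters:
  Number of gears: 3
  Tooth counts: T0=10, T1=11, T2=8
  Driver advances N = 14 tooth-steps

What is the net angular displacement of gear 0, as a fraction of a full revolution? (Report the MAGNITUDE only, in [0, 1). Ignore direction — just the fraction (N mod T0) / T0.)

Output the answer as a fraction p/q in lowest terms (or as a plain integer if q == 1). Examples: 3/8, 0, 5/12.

Answer: 2/5

Derivation:
Chain of 3 gears, tooth counts: [10, 11, 8]
  gear 0: T0=10, direction=positive, advance = 14 mod 10 = 4 teeth = 4/10 turn
  gear 1: T1=11, direction=negative, advance = 14 mod 11 = 3 teeth = 3/11 turn
  gear 2: T2=8, direction=positive, advance = 14 mod 8 = 6 teeth = 6/8 turn
Gear 0: 14 mod 10 = 4
Fraction = 4 / 10 = 2/5 (gcd(4,10)=2) = 2/5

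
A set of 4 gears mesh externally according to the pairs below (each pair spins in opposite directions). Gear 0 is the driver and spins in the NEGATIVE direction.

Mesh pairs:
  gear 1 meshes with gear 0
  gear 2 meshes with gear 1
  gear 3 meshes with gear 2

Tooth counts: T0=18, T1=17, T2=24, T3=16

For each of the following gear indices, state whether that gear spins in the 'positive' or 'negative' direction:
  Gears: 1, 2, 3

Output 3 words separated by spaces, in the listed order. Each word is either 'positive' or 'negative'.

Answer: positive negative positive

Derivation:
Gear 0 (driver): negative (depth 0)
  gear 1: meshes with gear 0 -> depth 1 -> positive (opposite of gear 0)
  gear 2: meshes with gear 1 -> depth 2 -> negative (opposite of gear 1)
  gear 3: meshes with gear 2 -> depth 3 -> positive (opposite of gear 2)
Queried indices 1, 2, 3 -> positive, negative, positive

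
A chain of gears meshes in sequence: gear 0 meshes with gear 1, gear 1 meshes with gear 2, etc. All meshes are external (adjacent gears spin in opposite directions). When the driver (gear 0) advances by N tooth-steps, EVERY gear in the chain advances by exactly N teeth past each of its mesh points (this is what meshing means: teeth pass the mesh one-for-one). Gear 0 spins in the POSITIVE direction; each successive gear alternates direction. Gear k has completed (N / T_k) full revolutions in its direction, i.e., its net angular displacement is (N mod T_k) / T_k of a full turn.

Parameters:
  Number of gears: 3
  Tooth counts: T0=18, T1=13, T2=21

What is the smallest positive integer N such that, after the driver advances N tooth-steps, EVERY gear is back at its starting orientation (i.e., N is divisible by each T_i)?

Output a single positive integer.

Gear k returns to start when N is a multiple of T_k.
All gears at start simultaneously when N is a common multiple of [18, 13, 21]; the smallest such N is lcm(18, 13, 21).
Start: lcm = T0 = 18
Fold in T1=13: gcd(18, 13) = 1; lcm(18, 13) = 18 * 13 / 1 = 234 / 1 = 234
Fold in T2=21: gcd(234, 21) = 3; lcm(234, 21) = 234 * 21 / 3 = 4914 / 3 = 1638
Full cycle length = 1638

Answer: 1638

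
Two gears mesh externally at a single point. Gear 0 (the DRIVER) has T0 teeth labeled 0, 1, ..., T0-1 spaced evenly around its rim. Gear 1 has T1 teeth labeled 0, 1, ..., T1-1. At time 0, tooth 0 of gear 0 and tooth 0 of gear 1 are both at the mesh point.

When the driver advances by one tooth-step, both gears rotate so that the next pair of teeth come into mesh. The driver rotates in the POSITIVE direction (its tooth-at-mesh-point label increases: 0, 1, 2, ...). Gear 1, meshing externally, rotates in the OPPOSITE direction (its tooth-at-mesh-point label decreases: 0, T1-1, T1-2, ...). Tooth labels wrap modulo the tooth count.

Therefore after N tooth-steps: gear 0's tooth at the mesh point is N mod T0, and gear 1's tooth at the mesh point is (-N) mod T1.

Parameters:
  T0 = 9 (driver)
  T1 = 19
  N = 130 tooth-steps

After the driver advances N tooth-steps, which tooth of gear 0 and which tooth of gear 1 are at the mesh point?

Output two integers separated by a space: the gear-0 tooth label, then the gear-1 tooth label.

Gear 0 (driver, T0=9): tooth at mesh = N mod T0
  130 = 14 * 9 + 4, so 130 mod 9 = 4
  gear 0 tooth = 4
Gear 1 (driven, T1=19): tooth at mesh = (-N) mod T1
  130 = 6 * 19 + 16, so 130 mod 19 = 16
  (-130) mod 19 = (-16) mod 19 = 19 - 16 = 3
Mesh after 130 steps: gear-0 tooth 4 meets gear-1 tooth 3

Answer: 4 3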